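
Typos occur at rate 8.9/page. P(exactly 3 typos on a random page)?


Poisson(λ=8.9): P(X=3) = e^(-λ)×λ^k/k!
= e^(-8.9) × 8.9^3 / 3!
≈ 0.0001363889265 × 704.969 / 6 ≈ 0.016025

P(X=3) ≈ 0.016025 ≈ 1.60%


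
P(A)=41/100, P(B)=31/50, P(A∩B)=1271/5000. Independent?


P(A)×P(B) = 1271/5000
P(A∩B) = 1271/5000
Equal ✓ → Independent

Yes, independent


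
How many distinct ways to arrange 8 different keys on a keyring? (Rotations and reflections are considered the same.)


Free circular arrangements: rotations and reflections both identified.
(n-1)!/2 = 7!/2 = 5040/2 = 2520

2520


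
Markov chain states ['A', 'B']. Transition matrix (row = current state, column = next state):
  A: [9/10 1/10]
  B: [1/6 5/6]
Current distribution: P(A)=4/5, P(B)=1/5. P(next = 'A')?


P(next=A) = Σᵢ P(now=i)×P(i→A)
= 4/5×9/10 + 1/5×1/6
= 18/25 + 1/30 = 113/150

P = 113/150 ≈ 0.7533


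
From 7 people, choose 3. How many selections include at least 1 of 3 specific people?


Complement: C(7,3) - C(4,3) = 35 - 4 = 31

31


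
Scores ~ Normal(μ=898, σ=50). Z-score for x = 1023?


z = (x - μ)/σ = (1023 - 898)/50 = 2.5

z = 2.5


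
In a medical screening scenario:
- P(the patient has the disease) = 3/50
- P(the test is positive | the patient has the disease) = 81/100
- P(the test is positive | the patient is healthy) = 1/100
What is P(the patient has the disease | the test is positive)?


Using Bayes' theorem:
P(A|B) = P(B|A)·P(A) / P(B)

P(the test is positive) = 81/100 × 3/50 + 1/100 × 47/50
= 243/5000 + 47/5000 = 29/500

P(the patient has the disease|the test is positive) = (243/5000) / (29/500) = 243/290

P(the patient has the disease|the test is positive) = 243/290 ≈ 83.79%


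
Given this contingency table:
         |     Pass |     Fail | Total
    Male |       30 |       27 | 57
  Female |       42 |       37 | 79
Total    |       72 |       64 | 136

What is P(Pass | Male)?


P(Pass | Male) = 30/(30+27) = 30/57 = 10/19

P(Pass|Male) = 10/19 ≈ 52.63%


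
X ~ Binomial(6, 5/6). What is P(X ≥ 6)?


P(X ≥ 6) = Σ P(X=i) for i=6..6
P(X=6) = 15625/46656
Sum = 15625/46656

P(X ≥ 6) = 15625/46656 ≈ 33.49%


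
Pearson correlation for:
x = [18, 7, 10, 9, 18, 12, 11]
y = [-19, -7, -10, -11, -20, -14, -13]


n=7, Σx=85, Σy=-94, Σxy=-1261, Σx²=1143, Σy²=1396
r = (7×(-1261) - 85×(-94))/√((7×1143 - 85²)(7×1396 - (-94)²))
= -837/√(776×936) = -837/√726336 ≈ -837/852.2535 ≈ -0.9821

r ≈ -0.9821


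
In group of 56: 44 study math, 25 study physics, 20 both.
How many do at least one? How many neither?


|A∪B| = 44+25-20 = 49
Neither = 56-49 = 7

At least one: 49; Neither: 7


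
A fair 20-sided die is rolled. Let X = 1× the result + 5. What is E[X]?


E[die] = (1+20)/2 = 21/2
E[X] = 1×21/2 + 5 = 31/2

E[X] = 31/2


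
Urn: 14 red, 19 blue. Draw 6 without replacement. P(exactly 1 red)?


Hypergeometric: C(14,1)×C(19,5)/C(33,6)
= 14×11628/1107568 = 2907/19778

P(X=1) = 2907/19778 ≈ 14.70%


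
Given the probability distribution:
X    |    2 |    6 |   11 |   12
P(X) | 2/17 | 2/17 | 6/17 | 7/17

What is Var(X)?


E[X] = 166/17
E[X²] = 1814/17
Var(X) = E[X²] - (E[X])² = 1814/17 - 27556/289 = 3282/289

Var(X) = 3282/289 ≈ 11.3564


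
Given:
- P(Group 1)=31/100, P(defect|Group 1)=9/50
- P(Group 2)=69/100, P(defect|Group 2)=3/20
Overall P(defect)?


P(B) = Σ P(B|Aᵢ)×P(Aᵢ)
  9/50×31/100 = 279/5000
  3/20×69/100 = 207/2000
Sum = 1593/10000

P(defect) = 1593/10000 ≈ 15.93%


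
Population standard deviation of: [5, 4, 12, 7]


Mean = 28/4 = 7
  (5-7)²=4
  (4-7)²=9
  (12-7)²=25
  (7-7)²=0
Σ(x-μ)² = 38
σ² = 38/4 = 19/2

σ = √(19/2) ≈ 3.0822


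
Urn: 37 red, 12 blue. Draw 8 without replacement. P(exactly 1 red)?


Hypergeometric: C(37,1)×C(12,7)/C(49,8)
= 37×792/450978066 = 148/2277667

P(X=1) = 148/2277667 ≈ 0.01%


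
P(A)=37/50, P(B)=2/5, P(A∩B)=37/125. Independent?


P(A)×P(B) = 37/125
P(A∩B) = 37/125
Equal ✓ → Independent

Yes, independent


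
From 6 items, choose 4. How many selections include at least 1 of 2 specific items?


Complement: C(6,4) - C(4,4) = 15 - 1 = 14

14


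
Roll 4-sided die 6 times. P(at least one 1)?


P(no 1)^6 = (3/4)^6 = 729/4096
P(≥1) = 1 - 729/4096 = 3367/4096

P = 3367/4096 ≈ 82.20%


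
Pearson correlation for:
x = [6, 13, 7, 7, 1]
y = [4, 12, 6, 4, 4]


n=5, Σx=34, Σy=30, Σxy=254, Σx²=304, Σy²=228
r = (5×254 - 34×30)/√((5×304 - 34²)(5×228 - 30²))
= 250/√(364×240) = 250/√87360 ≈ 250/295.5673 ≈ 0.8458

r ≈ 0.8458


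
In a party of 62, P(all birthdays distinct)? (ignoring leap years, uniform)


P(all different) = Π(365-i)/365 for i=0..61
= (365/365)×(364/365)×...×(304/365)
= 0.004090

P ≈ 0.0041 ≈ 0.41%


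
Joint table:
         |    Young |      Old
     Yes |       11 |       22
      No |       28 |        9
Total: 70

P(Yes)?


P(Yes) = (11+22)/70 = 33/70

P(Yes) = 33/70 ≈ 47.14%


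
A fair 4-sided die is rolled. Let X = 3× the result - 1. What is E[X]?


E[die] = (1+4)/2 = 5/2
E[X] = 3×5/2 - 1 = 13/2

E[X] = 13/2


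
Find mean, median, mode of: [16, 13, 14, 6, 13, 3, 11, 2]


Sorted: [2, 3, 6, 11, 13, 13, 14, 16]
Mean = 78/8 = 39/4
Median = 12
Freq: {16: 1, 13: 2, 14: 1, 6: 1, 3: 1, 11: 1, 2: 1}
Mode: [13]

Mean=39/4, Median=12, Mode=13


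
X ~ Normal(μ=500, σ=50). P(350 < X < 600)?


z₁=(350-500)/50=-3.0, z₂=(600-500)/50=2.0
P = Φ(2.0) - Φ(-3.0) = 0.977250 - 0.001350 = 0.975900 ≈ 0.9759

P(350 < X < 600) ≈ 0.9759


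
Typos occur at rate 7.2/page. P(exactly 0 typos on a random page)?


Poisson(λ=7.2): P(X=0) = e^(-λ)×λ^k/k!
= e^(-7.2) × 7.2^0 / 0!
≈ 0.0007465858084 × 1 / 1 ≈ 0.000747

P(X=0) ≈ 0.000747 ≈ 0.07%


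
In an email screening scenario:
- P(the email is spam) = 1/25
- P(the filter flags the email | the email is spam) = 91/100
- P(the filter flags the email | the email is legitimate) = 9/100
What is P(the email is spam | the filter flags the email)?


Using Bayes' theorem:
P(A|B) = P(B|A)·P(A) / P(B)

P(the filter flags the email) = 91/100 × 1/25 + 9/100 × 24/25
= 91/2500 + 54/625 = 307/2500

P(the email is spam|the filter flags the email) = (91/2500) / (307/2500) = 91/307

P(the email is spam|the filter flags the email) = 91/307 ≈ 29.64%


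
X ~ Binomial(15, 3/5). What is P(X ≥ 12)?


P(X ≥ 12) = Σ P(X=i) for i=12..15
P(X=12) = 386889048/6103515625
P(X=13) = 133923132/6103515625
P(X=14) = 28697814/6103515625
P(X=15) = 14348907/30517578125
Sum = 2761898877/30517578125

P(X ≥ 12) = 2761898877/30517578125 ≈ 9.05%


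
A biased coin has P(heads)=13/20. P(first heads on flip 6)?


Geometric: P(X=6) = (1-p)^(k-1)×p = (7/20)^5×13/20 = 218491/64000000

P(X=6) = 218491/64000000 ≈ 0.34%


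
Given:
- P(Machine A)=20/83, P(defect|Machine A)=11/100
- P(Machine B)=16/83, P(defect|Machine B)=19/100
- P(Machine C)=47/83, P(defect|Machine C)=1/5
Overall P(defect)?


P(B) = Σ P(B|Aᵢ)×P(Aᵢ)
  11/100×20/83 = 11/415
  19/100×16/83 = 76/2075
  1/5×47/83 = 47/415
Sum = 366/2075

P(defect) = 366/2075 ≈ 17.64%


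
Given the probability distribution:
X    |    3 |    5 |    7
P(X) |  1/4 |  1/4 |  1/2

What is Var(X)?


E[X] = 11/2
E[X²] = 33
Var(X) = E[X²] - (E[X])² = 33 - 121/4 = 11/4

Var(X) = 11/4 ≈ 2.7500


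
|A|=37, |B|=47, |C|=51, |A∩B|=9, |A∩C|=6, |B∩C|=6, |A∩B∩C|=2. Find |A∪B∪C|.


|A∪B∪C| = 37+47+51-9-6-6+2 = 116

|A∪B∪C| = 116


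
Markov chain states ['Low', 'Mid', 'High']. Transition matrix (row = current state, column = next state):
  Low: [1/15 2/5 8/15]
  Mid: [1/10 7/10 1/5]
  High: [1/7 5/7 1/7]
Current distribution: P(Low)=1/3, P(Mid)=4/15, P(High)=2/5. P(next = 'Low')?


P(next=Low) = Σᵢ P(now=i)×P(i→Low)
= 1/3×1/15 + 4/15×1/10 + 2/5×1/7
= 1/45 + 2/75 + 2/35 = 167/1575

P = 167/1575 ≈ 0.1060


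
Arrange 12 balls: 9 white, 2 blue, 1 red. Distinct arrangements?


12!/(9!×2!×1!) = 660

660


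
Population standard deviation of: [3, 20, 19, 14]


Mean = 56/4 = 14
  (3-14)²=121
  (20-14)²=36
  (19-14)²=25
  (14-14)²=0
Σ(x-μ)² = 182
σ² = 182/4 = 91/2

σ = √(91/2) ≈ 6.7454


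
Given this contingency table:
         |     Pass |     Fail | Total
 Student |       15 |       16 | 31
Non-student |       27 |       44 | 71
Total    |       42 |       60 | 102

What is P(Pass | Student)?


P(Pass | Student) = 15/(15+16) = 15/31

P(Pass|Student) = 15/31 ≈ 48.39%


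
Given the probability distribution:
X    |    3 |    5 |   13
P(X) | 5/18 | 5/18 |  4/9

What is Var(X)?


E[X] = 8
E[X²] = 761/9
Var(X) = E[X²] - (E[X])² = 761/9 - 64 = 185/9

Var(X) = 185/9 ≈ 20.5556


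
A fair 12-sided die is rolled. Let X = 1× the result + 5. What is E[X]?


E[die] = (1+12)/2 = 13/2
E[X] = 1×13/2 + 5 = 23/2

E[X] = 23/2


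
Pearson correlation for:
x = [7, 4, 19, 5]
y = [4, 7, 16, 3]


n=4, Σx=35, Σy=30, Σxy=375, Σx²=451, Σy²=330
r = (4×375 - 35×30)/√((4×451 - 35²)(4×330 - 30²))
= 450/√(579×420) = 450/√243180 ≈ 450/493.1328 ≈ 0.9125

r ≈ 0.9125


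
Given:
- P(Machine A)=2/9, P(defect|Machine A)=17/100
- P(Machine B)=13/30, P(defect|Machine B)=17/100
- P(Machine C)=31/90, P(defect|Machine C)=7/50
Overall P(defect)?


P(B) = Σ P(B|Aᵢ)×P(Aᵢ)
  17/100×2/9 = 17/450
  17/100×13/30 = 221/3000
  7/50×31/90 = 217/4500
Sum = 479/3000

P(defect) = 479/3000 ≈ 15.97%


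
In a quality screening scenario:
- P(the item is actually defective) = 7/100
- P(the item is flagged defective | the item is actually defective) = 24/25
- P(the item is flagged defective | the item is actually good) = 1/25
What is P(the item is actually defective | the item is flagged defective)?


Using Bayes' theorem:
P(A|B) = P(B|A)·P(A) / P(B)

P(the item is flagged defective) = 24/25 × 7/100 + 1/25 × 93/100
= 42/625 + 93/2500 = 261/2500

P(the item is actually defective|the item is flagged defective) = (42/625) / (261/2500) = 56/87

P(the item is actually defective|the item is flagged defective) = 56/87 ≈ 64.37%


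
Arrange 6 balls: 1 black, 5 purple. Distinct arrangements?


6!/(1!×5!) = 6

6


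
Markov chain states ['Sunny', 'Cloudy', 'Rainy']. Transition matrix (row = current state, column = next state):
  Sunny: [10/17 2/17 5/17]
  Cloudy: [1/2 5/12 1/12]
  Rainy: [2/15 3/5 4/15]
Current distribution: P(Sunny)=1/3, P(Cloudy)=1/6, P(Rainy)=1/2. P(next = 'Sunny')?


P(next=Sunny) = Σᵢ P(now=i)×P(i→Sunny)
= 1/3×10/17 + 1/6×1/2 + 1/2×2/15
= 10/51 + 1/12 + 1/15 = 353/1020

P = 353/1020 ≈ 0.3461


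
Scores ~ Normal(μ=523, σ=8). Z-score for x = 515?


z = (x - μ)/σ = (515 - 523)/8 = -1.0

z = -1.0


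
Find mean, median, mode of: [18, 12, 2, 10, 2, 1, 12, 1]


Sorted: [1, 1, 2, 2, 10, 12, 12, 18]
Mean = 58/8 = 29/4
Median = 6
Freq: {18: 1, 12: 2, 2: 2, 10: 1, 1: 2}
Mode: [1, 2, 12]

Mean=29/4, Median=6, Mode=[1, 2, 12]


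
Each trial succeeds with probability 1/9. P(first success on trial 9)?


Geometric: P(X=9) = (1-p)^(k-1)×p = (8/9)^8×1/9 = 16777216/387420489

P(X=9) = 16777216/387420489 ≈ 4.33%


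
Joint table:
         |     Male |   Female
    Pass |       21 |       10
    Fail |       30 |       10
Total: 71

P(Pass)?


P(Pass) = (21+10)/71 = 31/71

P(Pass) = 31/71 ≈ 43.66%


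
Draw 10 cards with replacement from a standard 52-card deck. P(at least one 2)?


P(not a 2) = 48/52 = 12/13
P(none in 10 draws) = (12/13)^10 = 61917364224/137858491849
P(≥1 2) = 1 - 61917364224/137858491849 = 75941127625/137858491849

P = 75941127625/137858491849 ≈ 55.09%


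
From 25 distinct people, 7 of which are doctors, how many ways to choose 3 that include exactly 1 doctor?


Choose 1 of the 7 doctors and 2 of the other 18 people:
C(7,1)×C(18,2) = 7×153 = 1071

1071


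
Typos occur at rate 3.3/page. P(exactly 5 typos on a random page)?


Poisson(λ=3.3): P(X=5) = e^(-λ)×λ^k/k!
= e^(-3.3) × 3.3^5 / 5!
≈ 0.0368831674 × 391.35393 / 120 ≈ 0.120286

P(X=5) ≈ 0.120286 ≈ 12.03%


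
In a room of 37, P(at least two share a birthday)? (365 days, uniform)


P(all different) = Π(365-i)/365 for i=0..36
= 0.151266
P(match) = 1 - 0.151266 = 0.848734

P ≈ 0.8487 ≈ 84.87%


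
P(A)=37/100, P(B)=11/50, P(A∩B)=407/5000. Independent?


P(A)×P(B) = 407/5000
P(A∩B) = 407/5000
Equal ✓ → Independent

Yes, independent


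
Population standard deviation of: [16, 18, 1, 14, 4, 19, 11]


Mean = 83/7
  (16-83/7)²=841/49
  (18-83/7)²=1849/49
  (1-83/7)²=5776/49
  (14-83/7)²=225/49
  (4-83/7)²=3025/49
  (19-83/7)²=2500/49
  (11-83/7)²=36/49
Σ(x-μ)² = 2036/7
σ² = (2036/7)/7 = 2036/49

σ = √(2036/49) ≈ 6.4460


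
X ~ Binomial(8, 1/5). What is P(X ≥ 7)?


P(X ≥ 7) = Σ P(X=i) for i=7..8
P(X=7) = 32/390625
P(X=8) = 1/390625
Sum = 33/390625

P(X ≥ 7) = 33/390625 ≈ 0.01%


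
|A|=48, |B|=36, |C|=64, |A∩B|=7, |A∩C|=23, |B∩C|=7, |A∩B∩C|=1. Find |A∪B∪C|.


|A∪B∪C| = 48+36+64-7-23-7+1 = 112

|A∪B∪C| = 112


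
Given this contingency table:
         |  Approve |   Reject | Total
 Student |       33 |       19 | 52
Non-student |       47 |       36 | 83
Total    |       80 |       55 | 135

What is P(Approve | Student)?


P(Approve | Student) = 33/(33+19) = 33/52

P(Approve|Student) = 33/52 ≈ 63.46%


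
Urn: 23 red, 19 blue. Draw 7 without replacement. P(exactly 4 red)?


Hypergeometric: C(23,4)×C(19,3)/C(42,7)
= 8855×969/26978328 = 150535/473304

P(X=4) = 150535/473304 ≈ 31.81%


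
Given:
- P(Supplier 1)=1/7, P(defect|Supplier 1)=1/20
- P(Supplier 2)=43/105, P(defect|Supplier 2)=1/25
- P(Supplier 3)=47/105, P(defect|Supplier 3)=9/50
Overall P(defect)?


P(B) = Σ P(B|Aᵢ)×P(Aᵢ)
  1/20×1/7 = 1/140
  1/25×43/105 = 43/2625
  9/50×47/105 = 141/1750
Sum = 1093/10500

P(defect) = 1093/10500 ≈ 10.41%


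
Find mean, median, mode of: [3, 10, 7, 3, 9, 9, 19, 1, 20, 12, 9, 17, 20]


Sorted: [1, 3, 3, 7, 9, 9, 9, 10, 12, 17, 19, 20, 20]
Mean = 139/13
Median = 9
Freq: {3: 2, 10: 1, 7: 1, 9: 3, 19: 1, 1: 1, 20: 2, 12: 1, 17: 1}
Mode: [9]

Mean=139/13, Median=9, Mode=9


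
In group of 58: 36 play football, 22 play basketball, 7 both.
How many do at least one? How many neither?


|A∪B| = 36+22-7 = 51
Neither = 58-51 = 7

At least one: 51; Neither: 7


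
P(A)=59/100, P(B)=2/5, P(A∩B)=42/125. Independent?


P(A)×P(B) = 59/250
P(A∩B) = 42/125
Not equal → NOT independent

No, not independent


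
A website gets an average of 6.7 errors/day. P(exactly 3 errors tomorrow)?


Poisson(λ=6.7): P(X=3) = e^(-λ)×λ^k/k!
= e^(-6.7) × 6.7^3 / 3!
≈ 0.001230911903 × 300.763 / 6 ≈ 0.061702

P(X=3) ≈ 0.061702 ≈ 6.17%


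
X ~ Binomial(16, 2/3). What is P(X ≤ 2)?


P(X ≤ 2) = Σ P(X=i) for i=0..2
P(X=0) = 1/43046721
P(X=1) = 32/43046721
P(X=2) = 160/14348907
Sum = 19/1594323

P(X ≤ 2) = 19/1594323 ≈ 0.00%


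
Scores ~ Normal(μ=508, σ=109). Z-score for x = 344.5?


z = (x - μ)/σ = (344.5 - 508)/109 = -1.5

z = -1.5


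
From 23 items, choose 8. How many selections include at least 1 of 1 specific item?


Complement: C(23,8) - C(22,8) = 490314 - 319770 = 170544

170544


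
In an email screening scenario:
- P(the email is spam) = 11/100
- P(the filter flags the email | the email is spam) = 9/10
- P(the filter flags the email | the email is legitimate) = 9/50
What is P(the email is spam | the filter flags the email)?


Using Bayes' theorem:
P(A|B) = P(B|A)·P(A) / P(B)

P(the filter flags the email) = 9/10 × 11/100 + 9/50 × 89/100
= 99/1000 + 801/5000 = 162/625

P(the email is spam|the filter flags the email) = (99/1000) / (162/625) = 55/144

P(the email is spam|the filter flags the email) = 55/144 ≈ 38.19%


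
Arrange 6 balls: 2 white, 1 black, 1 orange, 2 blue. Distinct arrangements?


6!/(2!×1!×1!×2!) = 180

180


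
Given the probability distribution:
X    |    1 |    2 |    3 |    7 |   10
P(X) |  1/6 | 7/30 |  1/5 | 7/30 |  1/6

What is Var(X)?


E[X] = 68/15
E[X²] = 31
Var(X) = E[X²] - (E[X])² = 31 - 4624/225 = 2351/225

Var(X) = 2351/225 ≈ 10.4489


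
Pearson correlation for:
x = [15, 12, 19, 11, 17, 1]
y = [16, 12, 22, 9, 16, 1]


n=6, Σx=75, Σy=76, Σxy=1174, Σx²=1141, Σy²=1222
r = (6×1174 - 75×76)/√((6×1141 - 75²)(6×1222 - 76²))
= 1344/√(1221×1556) = 1344/√1899876 ≈ 1344/1378.3599 ≈ 0.9751

r ≈ 0.9751


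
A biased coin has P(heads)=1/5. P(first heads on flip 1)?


Geometric: P(X=1) = (1-p)^(k-1)×p = (4/5)^0×1/5 = 1/5

P(X=1) = 1/5 ≈ 20.00%


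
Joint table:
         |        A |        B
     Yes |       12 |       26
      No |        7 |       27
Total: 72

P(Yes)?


P(Yes) = (12+26)/72 = 38/72 = 19/36

P(Yes) = 19/36 ≈ 52.78%


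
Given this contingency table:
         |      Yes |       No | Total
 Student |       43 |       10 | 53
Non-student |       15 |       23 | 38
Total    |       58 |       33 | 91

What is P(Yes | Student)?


P(Yes | Student) = 43/(43+10) = 43/53

P(Yes|Student) = 43/53 ≈ 81.13%


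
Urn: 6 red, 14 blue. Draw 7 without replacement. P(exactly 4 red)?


Hypergeometric: C(6,4)×C(14,3)/C(20,7)
= 15×364/77520 = 91/1292

P(X=4) = 91/1292 ≈ 7.04%


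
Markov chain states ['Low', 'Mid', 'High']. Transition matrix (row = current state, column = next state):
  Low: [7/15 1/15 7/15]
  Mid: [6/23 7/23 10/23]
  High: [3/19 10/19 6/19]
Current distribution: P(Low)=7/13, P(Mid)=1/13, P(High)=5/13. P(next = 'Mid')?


P(next=Mid) = Σᵢ P(now=i)×P(i→Mid)
= 7/13×1/15 + 1/13×7/23 + 5/13×10/19
= 7/195 + 7/299 + 50/247 = 22304/85215

P = 22304/85215 ≈ 0.2617


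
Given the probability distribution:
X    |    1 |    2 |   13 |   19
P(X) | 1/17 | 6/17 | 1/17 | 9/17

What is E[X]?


E[X] = Σ x·P(X=x)
= (1)×(1/17) + (2)×(6/17) + (13)×(1/17) + (19)×(9/17)
= 197/17

E[X] = 197/17


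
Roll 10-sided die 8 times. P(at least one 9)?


P(no 9)^8 = (9/10)^8 = 43046721/100000000
P(≥1) = 1 - 43046721/100000000 = 56953279/100000000

P = 56953279/100000000 ≈ 56.95%


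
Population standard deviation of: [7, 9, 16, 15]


Mean = 47/4
  (7-47/4)²=361/16
  (9-47/4)²=121/16
  (16-47/4)²=289/16
  (15-47/4)²=169/16
Σ(x-μ)² = 235/4
σ² = (235/4)/4 = 235/16

σ = √(235/16) ≈ 3.8324


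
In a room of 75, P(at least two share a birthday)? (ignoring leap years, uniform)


P(all different) = Π(365-i)/365 for i=0..74
= 0.000280
P(match) = 1 - 0.000280 = 0.999720

P ≈ 0.9997 ≈ 99.97%


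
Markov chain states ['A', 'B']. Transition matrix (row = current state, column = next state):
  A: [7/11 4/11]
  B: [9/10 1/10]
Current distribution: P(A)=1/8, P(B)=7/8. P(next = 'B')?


P(next=B) = Σᵢ P(now=i)×P(i→B)
= 1/8×4/11 + 7/8×1/10
= 1/22 + 7/80 = 117/880

P = 117/880 ≈ 0.1330


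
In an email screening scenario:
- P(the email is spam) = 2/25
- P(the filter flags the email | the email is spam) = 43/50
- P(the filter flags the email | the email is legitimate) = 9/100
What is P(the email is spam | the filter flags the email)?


Using Bayes' theorem:
P(A|B) = P(B|A)·P(A) / P(B)

P(the filter flags the email) = 43/50 × 2/25 + 9/100 × 23/25
= 43/625 + 207/2500 = 379/2500

P(the email is spam|the filter flags the email) = (43/625) / (379/2500) = 172/379

P(the email is spam|the filter flags the email) = 172/379 ≈ 45.38%


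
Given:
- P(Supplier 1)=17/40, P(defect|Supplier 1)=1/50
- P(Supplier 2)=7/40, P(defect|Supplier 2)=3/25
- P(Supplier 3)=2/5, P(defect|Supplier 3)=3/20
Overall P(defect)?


P(B) = Σ P(B|Aᵢ)×P(Aᵢ)
  1/50×17/40 = 17/2000
  3/25×7/40 = 21/1000
  3/20×2/5 = 3/50
Sum = 179/2000

P(defect) = 179/2000 ≈ 8.95%


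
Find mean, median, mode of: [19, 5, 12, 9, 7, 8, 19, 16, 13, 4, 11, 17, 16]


Sorted: [4, 5, 7, 8, 9, 11, 12, 13, 16, 16, 17, 19, 19]
Mean = 156/13 = 12
Median = 12
Freq: {19: 2, 5: 1, 12: 1, 9: 1, 7: 1, 8: 1, 16: 2, 13: 1, 4: 1, 11: 1, 17: 1}
Mode: [16, 19]

Mean=12, Median=12, Mode=[16, 19]


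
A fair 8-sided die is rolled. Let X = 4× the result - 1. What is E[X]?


E[die] = (1+8)/2 = 9/2
E[X] = 4×9/2 - 1 = 17

E[X] = 17


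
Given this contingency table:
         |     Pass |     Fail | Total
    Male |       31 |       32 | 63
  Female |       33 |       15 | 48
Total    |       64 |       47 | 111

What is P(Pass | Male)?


P(Pass | Male) = 31/(31+32) = 31/63

P(Pass|Male) = 31/63 ≈ 49.21%


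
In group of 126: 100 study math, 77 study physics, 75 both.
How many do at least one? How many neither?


|A∪B| = 100+77-75 = 102
Neither = 126-102 = 24

At least one: 102; Neither: 24


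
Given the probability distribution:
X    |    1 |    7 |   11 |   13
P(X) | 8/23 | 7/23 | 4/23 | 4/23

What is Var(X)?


E[X] = 153/23
E[X²] = 1511/23
Var(X) = E[X²] - (E[X])² = 1511/23 - 23409/529 = 11344/529

Var(X) = 11344/529 ≈ 21.4442


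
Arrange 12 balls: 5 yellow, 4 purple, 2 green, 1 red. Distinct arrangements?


12!/(5!×4!×2!×1!) = 83160

83160


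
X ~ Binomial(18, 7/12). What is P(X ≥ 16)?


P(X ≥ 16) = Σ P(X=i) for i=16..18
P(X=16) = 14123995492080425/2958148142320582656
P(X=17) = 1163152569936035/1479074071160291328
P(X=18) = 1628413597910449/26623333280885243904
Sum = 18710139910685363/3327916660110655488

P(X ≥ 16) = 18710139910685363/3327916660110655488 ≈ 0.56%


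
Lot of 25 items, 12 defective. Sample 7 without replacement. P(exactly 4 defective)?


Hypergeometric: C(12,4)×C(13,3)/C(25,7)
= 495×286/480700 = 1287/4370

P(X=4) = 1287/4370 ≈ 29.45%


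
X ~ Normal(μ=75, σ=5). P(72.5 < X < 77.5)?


z₁=(72.5-75)/5=-0.5, z₂=(77.5-75)/5=0.5
P = Φ(0.5) - Φ(-0.5) = 0.691462 - 0.308538 = 0.382924 ≈ 0.3829

P(72.5 < X < 77.5) ≈ 0.3829


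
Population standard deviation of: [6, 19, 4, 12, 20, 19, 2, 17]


Mean = 99/8
  (6-99/8)²=2601/64
  (19-99/8)²=2809/64
  (4-99/8)²=4489/64
  (12-99/8)²=9/64
  (20-99/8)²=3721/64
  (19-99/8)²=2809/64
  (2-99/8)²=6889/64
  (17-99/8)²=1369/64
Σ(x-μ)² = 3087/8
σ² = (3087/8)/8 = 3087/64

σ = √(3087/64) ≈ 6.9451


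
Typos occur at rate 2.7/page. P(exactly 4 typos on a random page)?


Poisson(λ=2.7): P(X=4) = e^(-λ)×λ^k/k!
= e^(-2.7) × 2.7^4 / 4!
≈ 0.06720551274 × 53.1441 / 24 ≈ 0.148816

P(X=4) ≈ 0.148816 ≈ 14.88%


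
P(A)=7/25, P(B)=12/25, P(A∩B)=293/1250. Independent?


P(A)×P(B) = 84/625
P(A∩B) = 293/1250
Not equal → NOT independent

No, not independent


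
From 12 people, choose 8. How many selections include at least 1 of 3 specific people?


Complement: C(12,8) - C(9,8) = 495 - 9 = 486

486


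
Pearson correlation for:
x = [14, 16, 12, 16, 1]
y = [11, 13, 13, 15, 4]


n=5, Σx=59, Σy=56, Σxy=762, Σx²=853, Σy²=700
r = (5×762 - 59×56)/√((5×853 - 59²)(5×700 - 56²))
= 506/√(784×364) = 506/√285376 ≈ 506/534.2060 ≈ 0.9472

r ≈ 0.9472


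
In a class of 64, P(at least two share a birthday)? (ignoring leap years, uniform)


P(all different) = Π(365-i)/365 for i=0..63
= 0.002810
P(match) = 1 - 0.002810 = 0.997190

P ≈ 0.9972 ≈ 99.72%


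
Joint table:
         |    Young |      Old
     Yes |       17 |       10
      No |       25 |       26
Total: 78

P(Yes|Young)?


P(Yes|Young) = 17/(17+25) = 17/42

P = 17/42 ≈ 40.48%


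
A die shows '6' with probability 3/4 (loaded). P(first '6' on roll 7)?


Geometric: P(X=7) = (1-p)^(k-1)×p = (1/4)^6×3/4 = 3/16384

P(X=7) = 3/16384 ≈ 0.02%


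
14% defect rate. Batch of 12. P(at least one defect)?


P(all good) = (43/50)^12 = 39959630797262576401/244140625000000000000
P(≥1 defect) = 204180994202737423599/244140625000000000000

P = 204180994202737423599/244140625000000000000 ≈ 83.63%


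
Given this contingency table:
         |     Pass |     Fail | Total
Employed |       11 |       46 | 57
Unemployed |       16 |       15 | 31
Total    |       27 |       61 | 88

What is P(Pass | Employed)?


P(Pass | Employed) = 11/(11+46) = 11/57

P(Pass|Employed) = 11/57 ≈ 19.30%


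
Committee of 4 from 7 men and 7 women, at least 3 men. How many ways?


Count by #men:
  3M,1W: C(7,3)×C(7,1)=245
  4M,0W: C(7,4)×C(7,0)=35
Total = 280

280


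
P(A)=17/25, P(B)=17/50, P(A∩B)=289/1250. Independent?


P(A)×P(B) = 289/1250
P(A∩B) = 289/1250
Equal ✓ → Independent

Yes, independent


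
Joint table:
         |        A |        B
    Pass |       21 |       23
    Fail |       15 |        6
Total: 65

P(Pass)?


P(Pass) = (21+23)/65 = 44/65

P(Pass) = 44/65 ≈ 67.69%


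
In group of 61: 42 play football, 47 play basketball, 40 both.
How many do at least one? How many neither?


|A∪B| = 42+47-40 = 49
Neither = 61-49 = 12

At least one: 49; Neither: 12


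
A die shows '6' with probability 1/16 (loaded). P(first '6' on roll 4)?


Geometric: P(X=4) = (1-p)^(k-1)×p = (15/16)^3×1/16 = 3375/65536

P(X=4) = 3375/65536 ≈ 5.15%


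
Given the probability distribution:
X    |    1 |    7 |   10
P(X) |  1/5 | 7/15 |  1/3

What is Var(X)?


E[X] = 34/5
E[X²] = 282/5
Var(X) = E[X²] - (E[X])² = 282/5 - 1156/25 = 254/25

Var(X) = 254/25 ≈ 10.1600


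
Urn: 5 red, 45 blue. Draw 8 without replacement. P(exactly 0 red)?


Hypergeometric: C(5,0)×C(45,8)/C(50,8)
= 1×215553195/536878650 = 30381/75670

P(X=0) = 30381/75670 ≈ 40.15%


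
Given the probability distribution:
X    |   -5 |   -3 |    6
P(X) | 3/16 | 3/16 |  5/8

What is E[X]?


E[X] = Σ x·P(X=x)
= (-5)×(3/16) + (-3)×(3/16) + (6)×(5/8)
= 9/4

E[X] = 9/4


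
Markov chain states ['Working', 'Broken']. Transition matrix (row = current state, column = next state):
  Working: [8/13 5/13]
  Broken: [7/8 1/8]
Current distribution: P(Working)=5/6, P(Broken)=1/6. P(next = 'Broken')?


P(next=Broken) = Σᵢ P(now=i)×P(i→Broken)
= 5/6×5/13 + 1/6×1/8
= 25/78 + 1/48 = 71/208

P = 71/208 ≈ 0.3413


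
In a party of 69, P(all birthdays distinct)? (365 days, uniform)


P(all different) = Π(365-i)/365 for i=0..68
= (365/365)×(364/365)×...×(297/365)
= 0.001036

P ≈ 0.0010 ≈ 0.10%


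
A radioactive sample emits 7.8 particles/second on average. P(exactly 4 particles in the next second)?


Poisson(λ=7.8): P(X=4) = e^(-λ)×λ^k/k!
= e^(-7.8) × 7.8^4 / 4!
≈ 0.000409734979 × 3701.5056 / 24 ≈ 0.063193

P(X=4) ≈ 0.063193 ≈ 6.32%


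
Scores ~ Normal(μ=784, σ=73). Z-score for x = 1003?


z = (x - μ)/σ = (1003 - 784)/73 = 3.0

z = 3.0


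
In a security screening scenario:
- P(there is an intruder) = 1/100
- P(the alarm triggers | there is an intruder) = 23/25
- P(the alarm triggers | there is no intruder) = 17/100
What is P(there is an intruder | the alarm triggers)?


Using Bayes' theorem:
P(A|B) = P(B|A)·P(A) / P(B)

P(the alarm triggers) = 23/25 × 1/100 + 17/100 × 99/100
= 23/2500 + 1683/10000 = 71/400

P(there is an intruder|the alarm triggers) = (23/2500) / (71/400) = 92/1775

P(there is an intruder|the alarm triggers) = 92/1775 ≈ 5.18%


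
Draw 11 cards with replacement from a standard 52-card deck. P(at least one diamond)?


P(not a diamond) = 39/52 = 3/4
P(none in 11 draws) = (3/4)^11 = 177147/4194304
P(≥1 diamond) = 1 - 177147/4194304 = 4017157/4194304

P = 4017157/4194304 ≈ 95.78%


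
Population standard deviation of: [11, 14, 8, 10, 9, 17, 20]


Mean = 89/7
  (11-89/7)²=144/49
  (14-89/7)²=81/49
  (8-89/7)²=1089/49
  (10-89/7)²=361/49
  (9-89/7)²=676/49
  (17-89/7)²=900/49
  (20-89/7)²=2601/49
Σ(x-μ)² = 836/7
σ² = (836/7)/7 = 836/49

σ = √(836/49) ≈ 4.1305


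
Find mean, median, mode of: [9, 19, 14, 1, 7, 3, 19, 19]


Sorted: [1, 3, 7, 9, 14, 19, 19, 19]
Mean = 91/8
Median = 23/2
Freq: {9: 1, 19: 3, 14: 1, 1: 1, 7: 1, 3: 1}
Mode: [19]

Mean=91/8, Median=23/2, Mode=19


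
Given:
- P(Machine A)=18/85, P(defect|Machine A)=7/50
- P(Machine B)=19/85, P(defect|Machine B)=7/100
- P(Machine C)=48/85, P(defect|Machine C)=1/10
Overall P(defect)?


P(B) = Σ P(B|Aᵢ)×P(Aᵢ)
  7/50×18/85 = 63/2125
  7/100×19/85 = 133/8500
  1/10×48/85 = 24/425
Sum = 173/1700

P(defect) = 173/1700 ≈ 10.18%


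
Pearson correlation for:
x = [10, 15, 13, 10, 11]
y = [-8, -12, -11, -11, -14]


n=5, Σx=59, Σy=-56, Σxy=-667, Σx²=715, Σy²=646
r = (5×(-667) - 59×(-56))/√((5×715 - 59²)(5×646 - (-56)²))
= -31/√(94×94) = -31/√8836 ≈ -31/94.0000 ≈ -0.3298

r ≈ -0.3298


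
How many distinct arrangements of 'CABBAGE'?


Letters: 7, freq: {'C': 1, 'A': 2, 'B': 2, 'G': 1, 'E': 1}
7!/(1!×2!×2!×1!×1!) = 5040/4 = 1260

1260


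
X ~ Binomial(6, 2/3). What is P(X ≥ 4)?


P(X ≥ 4) = Σ P(X=i) for i=4..6
P(X=4) = 80/243
P(X=5) = 64/243
P(X=6) = 64/729
Sum = 496/729

P(X ≥ 4) = 496/729 ≈ 68.04%


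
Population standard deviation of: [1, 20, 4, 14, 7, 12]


Mean = 58/6 = 29/3
  (1-29/3)²=676/9
  (20-29/3)²=961/9
  (4-29/3)²=289/9
  (14-29/3)²=169/9
  (7-29/3)²=64/9
  (12-29/3)²=49/9
Σ(x-μ)² = 736/3
σ² = (736/3)/6 = 368/9

σ = √(368/9) ≈ 6.3944


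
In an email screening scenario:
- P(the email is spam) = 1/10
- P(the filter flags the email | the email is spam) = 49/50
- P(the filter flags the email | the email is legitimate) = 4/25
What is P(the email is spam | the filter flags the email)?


Using Bayes' theorem:
P(A|B) = P(B|A)·P(A) / P(B)

P(the filter flags the email) = 49/50 × 1/10 + 4/25 × 9/10
= 49/500 + 18/125 = 121/500

P(the email is spam|the filter flags the email) = (49/500) / (121/500) = 49/121

P(the email is spam|the filter flags the email) = 49/121 ≈ 40.50%


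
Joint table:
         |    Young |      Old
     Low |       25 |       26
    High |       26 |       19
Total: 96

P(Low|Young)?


P(Low|Young) = 25/(25+26) = 25/51

P = 25/51 ≈ 49.02%


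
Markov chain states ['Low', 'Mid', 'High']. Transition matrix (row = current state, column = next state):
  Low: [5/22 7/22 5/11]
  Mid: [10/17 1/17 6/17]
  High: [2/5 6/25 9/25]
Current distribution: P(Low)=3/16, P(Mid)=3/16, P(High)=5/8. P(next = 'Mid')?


P(next=Mid) = Σᵢ P(now=i)×P(i→Mid)
= 3/16×7/22 + 3/16×1/17 + 5/8×6/25
= 21/352 + 3/272 + 3/20 = 6603/29920

P = 6603/29920 ≈ 0.2207


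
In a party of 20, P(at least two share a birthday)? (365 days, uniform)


P(all different) = Π(365-i)/365 for i=0..19
= 0.588562
P(match) = 1 - 0.588562 = 0.411438

P ≈ 0.4114 ≈ 41.14%


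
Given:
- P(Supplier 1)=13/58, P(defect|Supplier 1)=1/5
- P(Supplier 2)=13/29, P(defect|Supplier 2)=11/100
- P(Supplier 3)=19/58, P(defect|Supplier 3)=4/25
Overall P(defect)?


P(B) = Σ P(B|Aᵢ)×P(Aᵢ)
  1/5×13/58 = 13/290
  11/100×13/29 = 143/2900
  4/25×19/58 = 38/725
Sum = 17/116

P(defect) = 17/116 ≈ 14.66%


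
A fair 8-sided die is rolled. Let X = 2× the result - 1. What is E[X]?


E[die] = (1+8)/2 = 9/2
E[X] = 2×9/2 - 1 = 8

E[X] = 8


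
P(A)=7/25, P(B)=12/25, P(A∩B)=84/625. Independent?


P(A)×P(B) = 84/625
P(A∩B) = 84/625
Equal ✓ → Independent

Yes, independent


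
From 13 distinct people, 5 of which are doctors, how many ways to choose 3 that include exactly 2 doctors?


Choose 2 of the 5 doctors and 1 of the other 8 people:
C(5,2)×C(8,1) = 10×8 = 80

80


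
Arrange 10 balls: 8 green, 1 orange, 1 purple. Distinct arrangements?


10!/(8!×1!×1!) = 90

90


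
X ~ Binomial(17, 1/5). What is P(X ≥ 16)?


P(X ≥ 16) = Σ P(X=i) for i=16..17
P(X=16) = 68/762939453125
P(X=17) = 1/762939453125
Sum = 69/762939453125

P(X ≥ 16) = 69/762939453125 ≈ 0.00%


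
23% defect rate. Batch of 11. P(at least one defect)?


P(all good) = (77/100)^11 = 564154396389137449973/10000000000000000000000
P(≥1 defect) = 9435845603610862550027/10000000000000000000000

P = 9435845603610862550027/10000000000000000000000 ≈ 94.36%


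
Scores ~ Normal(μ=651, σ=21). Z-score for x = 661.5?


z = (x - μ)/σ = (661.5 - 651)/21 = 0.5

z = 0.5


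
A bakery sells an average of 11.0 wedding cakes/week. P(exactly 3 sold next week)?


Poisson(λ=11.0): P(X=3) = e^(-λ)×λ^k/k!
= e^(-11.0) × 11.0^3 / 3!
≈ 1.670170079e-05 × 1331 / 6 ≈ 0.003705

P(X=3) ≈ 0.003705 ≈ 0.37%


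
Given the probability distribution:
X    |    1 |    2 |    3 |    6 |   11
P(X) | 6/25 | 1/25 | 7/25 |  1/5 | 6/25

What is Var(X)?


E[X] = 5
E[X²] = 979/25
Var(X) = E[X²] - (E[X])² = 979/25 - 25 = 354/25

Var(X) = 354/25 ≈ 14.1600


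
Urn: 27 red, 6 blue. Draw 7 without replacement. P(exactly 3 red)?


Hypergeometric: C(27,3)×C(6,4)/C(33,7)
= 2925×15/4272048 = 1625/158224

P(X=3) = 1625/158224 ≈ 1.03%


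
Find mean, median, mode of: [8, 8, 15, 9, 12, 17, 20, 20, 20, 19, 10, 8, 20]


Sorted: [8, 8, 8, 9, 10, 12, 15, 17, 19, 20, 20, 20, 20]
Mean = 186/13
Median = 15
Freq: {8: 3, 15: 1, 9: 1, 12: 1, 17: 1, 20: 4, 19: 1, 10: 1}
Mode: [20]

Mean=186/13, Median=15, Mode=20


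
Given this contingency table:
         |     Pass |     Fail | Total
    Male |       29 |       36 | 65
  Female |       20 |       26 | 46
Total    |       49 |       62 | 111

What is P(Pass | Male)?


P(Pass | Male) = 29/(29+36) = 29/65

P(Pass|Male) = 29/65 ≈ 44.62%


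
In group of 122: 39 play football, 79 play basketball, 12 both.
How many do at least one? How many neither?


|A∪B| = 39+79-12 = 106
Neither = 122-106 = 16

At least one: 106; Neither: 16


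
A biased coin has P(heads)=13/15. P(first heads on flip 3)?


Geometric: P(X=3) = (1-p)^(k-1)×p = (2/15)^2×13/15 = 52/3375

P(X=3) = 52/3375 ≈ 1.54%


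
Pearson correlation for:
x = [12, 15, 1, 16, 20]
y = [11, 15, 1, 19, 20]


n=5, Σx=64, Σy=66, Σxy=1062, Σx²=1026, Σy²=1108
r = (5×1062 - 64×66)/√((5×1026 - 64²)(5×1108 - 66²))
= 1086/√(1034×1184) = 1086/√1224256 ≈ 1086/1106.4610 ≈ 0.9815

r ≈ 0.9815


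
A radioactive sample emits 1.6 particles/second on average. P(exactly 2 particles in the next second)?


Poisson(λ=1.6): P(X=2) = e^(-λ)×λ^k/k!
= e^(-1.6) × 1.6^2 / 2!
≈ 0.201896518 × 2.56 / 2 ≈ 0.258428

P(X=2) ≈ 0.258428 ≈ 25.84%


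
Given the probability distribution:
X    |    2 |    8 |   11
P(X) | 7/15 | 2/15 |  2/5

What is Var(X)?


E[X] = 32/5
E[X²] = 294/5
Var(X) = E[X²] - (E[X])² = 294/5 - 1024/25 = 446/25

Var(X) = 446/25 ≈ 17.8400


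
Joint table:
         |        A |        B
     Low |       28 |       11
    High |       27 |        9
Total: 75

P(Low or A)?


P(Low∨A) = P(Low) + P(A) - P(Low∧A)
= (39 + 55 - 28)/75 = 66/75 = 22/25

P = 22/25 ≈ 88.00%


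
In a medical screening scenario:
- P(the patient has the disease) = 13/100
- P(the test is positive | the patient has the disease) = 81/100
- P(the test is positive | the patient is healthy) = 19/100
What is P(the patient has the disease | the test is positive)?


Using Bayes' theorem:
P(A|B) = P(B|A)·P(A) / P(B)

P(the test is positive) = 81/100 × 13/100 + 19/100 × 87/100
= 1053/10000 + 1653/10000 = 1353/5000

P(the patient has the disease|the test is positive) = (1053/10000) / (1353/5000) = 351/902

P(the patient has the disease|the test is positive) = 351/902 ≈ 38.91%


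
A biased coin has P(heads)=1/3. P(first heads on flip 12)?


Geometric: P(X=12) = (1-p)^(k-1)×p = (2/3)^11×1/3 = 2048/531441

P(X=12) = 2048/531441 ≈ 0.39%


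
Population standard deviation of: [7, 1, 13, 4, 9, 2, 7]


Mean = 43/7
  (7-43/7)²=36/49
  (1-43/7)²=1296/49
  (13-43/7)²=2304/49
  (4-43/7)²=225/49
  (9-43/7)²=400/49
  (2-43/7)²=841/49
  (7-43/7)²=36/49
Σ(x-μ)² = 734/7
σ² = (734/7)/7 = 734/49

σ = √(734/49) ≈ 3.8703


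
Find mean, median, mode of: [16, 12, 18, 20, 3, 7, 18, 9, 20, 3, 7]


Sorted: [3, 3, 7, 7, 9, 12, 16, 18, 18, 20, 20]
Mean = 133/11
Median = 12
Freq: {16: 1, 12: 1, 18: 2, 20: 2, 3: 2, 7: 2, 9: 1}
Mode: [3, 7, 18, 20]

Mean=133/11, Median=12, Mode=[3, 7, 18, 20]


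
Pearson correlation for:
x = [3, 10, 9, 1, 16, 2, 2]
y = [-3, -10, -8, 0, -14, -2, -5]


n=7, Σx=43, Σy=-42, Σxy=-419, Σx²=455, Σy²=398
r = (7×(-419) - 43×(-42))/√((7×455 - 43²)(7×398 - (-42)²))
= -1127/√(1336×1022) = -1127/√1365392 ≈ -1127/1168.4999 ≈ -0.9645

r ≈ -0.9645


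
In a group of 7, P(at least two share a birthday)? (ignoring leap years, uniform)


P(all different) = Π(365-i)/365 for i=0..6
= 0.943764
P(match) = 1 - 0.943764 = 0.056236

P ≈ 0.0562 ≈ 5.62%


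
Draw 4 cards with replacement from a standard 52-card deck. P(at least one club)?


P(not a club) = 39/52 = 3/4
P(none in 4 draws) = (3/4)^4 = 81/256
P(≥1 club) = 1 - 81/256 = 175/256

P = 175/256 ≈ 68.36%


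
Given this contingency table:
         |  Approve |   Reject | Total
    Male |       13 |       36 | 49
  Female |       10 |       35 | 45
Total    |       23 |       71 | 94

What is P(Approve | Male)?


P(Approve | Male) = 13/(13+36) = 13/49

P(Approve|Male) = 13/49 ≈ 26.53%


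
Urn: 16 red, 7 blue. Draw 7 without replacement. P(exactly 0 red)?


Hypergeometric: C(16,0)×C(7,7)/C(23,7)
= 1×1/245157 = 1/245157

P(X=0) = 1/245157 ≈ 0.00%


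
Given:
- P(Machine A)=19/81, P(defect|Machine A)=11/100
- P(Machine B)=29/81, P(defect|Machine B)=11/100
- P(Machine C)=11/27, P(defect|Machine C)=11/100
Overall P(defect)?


P(B) = Σ P(B|Aᵢ)×P(Aᵢ)
  11/100×19/81 = 209/8100
  11/100×29/81 = 319/8100
  11/100×11/27 = 121/2700
Sum = 11/100

P(defect) = 11/100 ≈ 11.00%


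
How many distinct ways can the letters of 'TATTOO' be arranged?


Letters: 6, freq: {'T': 3, 'A': 1, 'O': 2}
6!/(3!×1!×2!) = 720/12 = 60

60


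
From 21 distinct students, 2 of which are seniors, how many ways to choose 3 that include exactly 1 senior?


Choose 1 of the 2 seniors and 2 of the other 19 students:
C(2,1)×C(19,2) = 2×171 = 342

342


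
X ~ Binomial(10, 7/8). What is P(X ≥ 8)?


P(X ≥ 8) = Σ P(X=i) for i=8..10
P(X=8) = 259416045/1073741824
P(X=9) = 201768035/536870912
P(X=10) = 282475249/1073741824
Sum = 236356841/268435456

P(X ≥ 8) = 236356841/268435456 ≈ 88.05%


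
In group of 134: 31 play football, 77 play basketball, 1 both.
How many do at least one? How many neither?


|A∪B| = 31+77-1 = 107
Neither = 134-107 = 27

At least one: 107; Neither: 27


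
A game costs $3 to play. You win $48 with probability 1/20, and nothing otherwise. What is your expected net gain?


E[gain] = (48-3)×1/20 + (-3)×19/20
= 9/4 - 57/20 = -3/5

Expected net gain = $-3/5 ≈ $-0.60


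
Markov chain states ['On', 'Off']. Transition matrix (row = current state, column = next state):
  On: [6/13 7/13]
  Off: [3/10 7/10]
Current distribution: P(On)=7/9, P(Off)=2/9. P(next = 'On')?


P(next=On) = Σᵢ P(now=i)×P(i→On)
= 7/9×6/13 + 2/9×3/10
= 14/39 + 1/15 = 83/195

P = 83/195 ≈ 0.4256


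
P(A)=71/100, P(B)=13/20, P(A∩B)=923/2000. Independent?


P(A)×P(B) = 923/2000
P(A∩B) = 923/2000
Equal ✓ → Independent

Yes, independent


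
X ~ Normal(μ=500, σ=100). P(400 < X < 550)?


z₁=(400-500)/100=-1.0, z₂=(550-500)/100=0.5
P = Φ(0.5) - Φ(-1.0) = 0.691462 - 0.158655 = 0.532807 ≈ 0.5328

P(400 < X < 550) ≈ 0.5328


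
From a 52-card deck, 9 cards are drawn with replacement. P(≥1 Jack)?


P(not a Jack) = 48/52 = 12/13
P(none in 9 draws) = (12/13)^9 = 5159780352/10604499373
P(≥1 Jack) = 1 - 5159780352/10604499373 = 5444719021/10604499373

P = 5444719021/10604499373 ≈ 51.34%


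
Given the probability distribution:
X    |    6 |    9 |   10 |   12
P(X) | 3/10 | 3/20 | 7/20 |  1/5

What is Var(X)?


E[X] = 181/20
E[X²] = 347/4
Var(X) = E[X²] - (E[X])² = 347/4 - 32761/400 = 1939/400

Var(X) = 1939/400 ≈ 4.8475
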